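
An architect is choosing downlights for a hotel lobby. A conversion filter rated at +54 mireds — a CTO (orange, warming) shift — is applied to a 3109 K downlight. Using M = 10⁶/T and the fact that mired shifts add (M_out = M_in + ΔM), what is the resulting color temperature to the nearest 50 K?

M_in = 10⁶/3109 = 321.65 mireds.
M_out = 321.65 + (+54) = 375.65 mireds.
T_out = 10⁶/375.65 = 2662.1 K → 2650 K.

2650 K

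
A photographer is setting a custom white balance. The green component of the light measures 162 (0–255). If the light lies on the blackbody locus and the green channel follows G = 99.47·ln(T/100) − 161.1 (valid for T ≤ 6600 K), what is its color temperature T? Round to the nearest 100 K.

2600 K

ln t = (162 + 161.1) / 99.47 = 3.2482.
t = e^3.2482 = 25.744.
T = 100·t = 2574 K → 2600 K to the nearest 100 K.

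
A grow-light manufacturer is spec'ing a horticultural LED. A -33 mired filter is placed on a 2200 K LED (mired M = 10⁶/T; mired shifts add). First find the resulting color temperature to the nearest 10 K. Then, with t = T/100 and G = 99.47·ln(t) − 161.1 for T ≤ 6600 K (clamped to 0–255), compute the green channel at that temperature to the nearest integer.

M_in = 10⁶/2200 = 454.55; M_out = 454.55 + (-33) = 421.55.
T_out = 10⁶/421.55 = 2372.2 K → 2370 K; t = 23.7.
G = 99.47·ln 23.7 − 161.1 = 99.47·3.1655 − 161.1 = 153.770.
Rounded: 154.

154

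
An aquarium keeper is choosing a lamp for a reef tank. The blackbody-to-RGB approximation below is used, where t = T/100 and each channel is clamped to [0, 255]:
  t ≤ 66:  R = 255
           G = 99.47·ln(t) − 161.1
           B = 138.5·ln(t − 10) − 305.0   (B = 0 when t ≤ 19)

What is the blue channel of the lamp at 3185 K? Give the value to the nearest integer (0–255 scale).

122

t = 3185/100 = 31.85; the t ≤ 66 branch applies.
B = 138.5·ln(31.85 − 10) − 305.0 = 138.5·ln 21.85 − 305.0 = 138.5·3.0842 − 305.0 = 122.162.
Rounded: 122.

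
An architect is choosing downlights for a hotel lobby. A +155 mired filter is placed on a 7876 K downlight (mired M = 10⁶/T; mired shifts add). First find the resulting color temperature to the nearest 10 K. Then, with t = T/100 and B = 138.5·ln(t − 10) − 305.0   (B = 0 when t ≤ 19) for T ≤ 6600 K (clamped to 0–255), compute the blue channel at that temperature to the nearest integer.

M_in = 10⁶/7876 = 126.97; M_out = 126.97 + (+155) = 281.97.
T_out = 10⁶/281.97 = 3546.5 K → 3550 K; t = 35.5.
B = 138.5·ln(35.5 − 10) − 305.0 = 138.5·ln 25.5 − 305.0 = 138.5·3.2387 − 305.0 = 143.557.
Rounded: 144.

144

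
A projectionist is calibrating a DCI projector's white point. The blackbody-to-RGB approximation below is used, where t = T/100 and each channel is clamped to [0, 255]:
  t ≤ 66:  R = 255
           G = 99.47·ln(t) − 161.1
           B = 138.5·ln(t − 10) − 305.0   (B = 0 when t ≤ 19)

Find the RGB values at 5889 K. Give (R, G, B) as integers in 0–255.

(255, 244, 234)

t = 5889/100 = 58.89; the t ≤ 66 branch applies.
R = 255 by definition for t ≤ 66.
G = 99.47·ln 58.89 − 161.1 = 99.47·4.0757 − 161.1 = 244.307.
B = 138.5·ln(58.89 − 10) − 305.0 = 138.5·ln 48.89 − 305.0 = 138.5·3.8896 − 305.0 = 233.706.
Rounded: (255, 244, 234).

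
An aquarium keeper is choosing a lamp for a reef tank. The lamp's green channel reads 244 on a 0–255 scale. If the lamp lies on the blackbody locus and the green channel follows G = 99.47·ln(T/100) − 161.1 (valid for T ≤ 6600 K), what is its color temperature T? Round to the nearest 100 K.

ln t = (244 + 161.1) / 99.47 = 4.0726.
t = e^4.0726 = 58.709.
T = 100·t = 5871 K → 5900 K to the nearest 100 K.

5900 K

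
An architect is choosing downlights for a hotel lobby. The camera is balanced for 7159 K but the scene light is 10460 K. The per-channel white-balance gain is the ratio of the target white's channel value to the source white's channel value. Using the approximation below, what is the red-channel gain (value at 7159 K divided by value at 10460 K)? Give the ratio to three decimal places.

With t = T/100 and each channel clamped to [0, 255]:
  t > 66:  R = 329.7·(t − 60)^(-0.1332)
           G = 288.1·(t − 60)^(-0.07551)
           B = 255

1.197

At 10460 K (t = 104.6):
  R = 329.7·(104.6 − 60)^(-0.1332) = 329.7·44.6^(-0.1332) = 329.7·0.60299 = 198.805.
At 7159 K (t = 71.59):
  R = 329.7·(71.59 − 60)^(-0.1332) = 329.7·11.59^(-0.1332) = 329.7·0.72155 = 237.894.
Gain = 237.894 / 198.805 = 1.1966 → 1.197.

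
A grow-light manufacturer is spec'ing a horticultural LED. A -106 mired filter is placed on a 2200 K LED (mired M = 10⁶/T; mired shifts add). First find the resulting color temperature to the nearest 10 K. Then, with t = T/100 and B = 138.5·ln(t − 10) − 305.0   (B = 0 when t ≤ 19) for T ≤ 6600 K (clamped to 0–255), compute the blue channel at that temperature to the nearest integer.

101

M_in = 10⁶/2200 = 454.55; M_out = 454.55 + (-106) = 348.55.
T_out = 10⁶/348.55 = 2869.1 K → 2870 K; t = 28.7.
B = 138.5·ln(28.7 − 10) − 305.0 = 138.5·ln 18.7 − 305.0 = 138.5·2.9285 − 305.0 = 100.601.
Rounded: 101.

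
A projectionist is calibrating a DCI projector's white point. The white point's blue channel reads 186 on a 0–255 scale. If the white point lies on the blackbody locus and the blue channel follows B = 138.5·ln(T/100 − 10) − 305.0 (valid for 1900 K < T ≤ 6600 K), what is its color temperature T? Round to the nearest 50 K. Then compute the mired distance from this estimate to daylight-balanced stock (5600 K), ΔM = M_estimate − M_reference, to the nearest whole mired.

ln(t − 10) = (186 + 305.0) / 138.5 = 3.5451.
t − 10 = e^3.5451 = 34.644, so t = 44.644.
T = 100·t = 4464 K → 4450 K to the nearest 50 K.
M_estimate = 10⁶/4450 = 224.72; M_reference = 10⁶/5600 = 178.57.
ΔM = 224.72 − 178.57 = 46.15 → +46 mireds.

+46 mireds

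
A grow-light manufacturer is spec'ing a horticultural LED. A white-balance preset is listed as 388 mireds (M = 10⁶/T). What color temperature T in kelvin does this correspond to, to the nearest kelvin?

2577 K

T = 10⁶ / 388 = 2577.32 K → 2577 K.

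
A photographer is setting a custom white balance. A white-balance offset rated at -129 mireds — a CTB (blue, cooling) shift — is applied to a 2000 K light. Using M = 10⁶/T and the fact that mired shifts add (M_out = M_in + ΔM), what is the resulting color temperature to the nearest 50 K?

M_in = 10⁶/2000 = 500.00 mireds.
M_out = 500.00 + (-129) = 371.00 mireds.
T_out = 10⁶/371.00 = 2695.4 K → 2700 K.

2700 K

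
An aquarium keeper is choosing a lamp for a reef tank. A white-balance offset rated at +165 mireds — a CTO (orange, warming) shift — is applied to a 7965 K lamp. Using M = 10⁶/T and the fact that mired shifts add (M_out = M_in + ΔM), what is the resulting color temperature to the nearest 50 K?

3450 K

M_in = 10⁶/7965 = 125.55 mireds.
M_out = 125.55 + (+165) = 290.55 mireds.
T_out = 10⁶/290.55 = 3441.8 K → 3450 K.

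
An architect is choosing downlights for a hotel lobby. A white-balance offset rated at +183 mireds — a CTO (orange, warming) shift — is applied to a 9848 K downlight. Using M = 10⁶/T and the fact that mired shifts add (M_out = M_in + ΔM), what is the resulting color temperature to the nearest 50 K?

M_in = 10⁶/9848 = 101.54 mireds.
M_out = 101.54 + (+183) = 284.54 mireds.
T_out = 10⁶/284.54 = 3514.4 K → 3500 K.

3500 K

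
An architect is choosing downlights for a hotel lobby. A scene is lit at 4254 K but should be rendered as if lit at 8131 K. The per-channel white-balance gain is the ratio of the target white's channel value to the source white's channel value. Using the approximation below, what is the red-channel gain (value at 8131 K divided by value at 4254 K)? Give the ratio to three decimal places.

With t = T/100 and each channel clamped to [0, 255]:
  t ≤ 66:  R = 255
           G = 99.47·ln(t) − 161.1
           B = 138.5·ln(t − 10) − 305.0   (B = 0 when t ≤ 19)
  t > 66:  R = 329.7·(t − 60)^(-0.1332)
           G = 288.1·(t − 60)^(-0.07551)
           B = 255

0.860

At 4254 K (t = 42.54):
  R = 255 by definition for t ≤ 66.
At 8131 K (t = 81.31):
  R = 329.7·(81.31 − 60)^(-0.1332) = 329.7·21.31^(-0.1332) = 329.7·0.66532 = 219.357.
Gain = 219.357 / 255.000 = 0.8602 → 0.860.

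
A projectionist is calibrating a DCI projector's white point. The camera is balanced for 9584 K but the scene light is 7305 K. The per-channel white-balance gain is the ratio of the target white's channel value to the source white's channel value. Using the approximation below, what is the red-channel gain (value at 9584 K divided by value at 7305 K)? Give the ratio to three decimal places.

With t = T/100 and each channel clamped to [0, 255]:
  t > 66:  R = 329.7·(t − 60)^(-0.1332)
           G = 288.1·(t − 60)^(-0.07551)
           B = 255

0.874

At 7305 K (t = 73.05):
  R = 329.7·(73.05 − 60)^(-0.1332) = 329.7·13.05^(-0.1332) = 329.7·0.71023 = 234.164.
At 9584 K (t = 95.84):
  R = 329.7·(95.84 − 60)^(-0.1332) = 329.7·35.84^(-0.1332) = 329.7·0.62081 = 204.681.
Gain = 204.681 / 234.164 = 0.8741 → 0.874.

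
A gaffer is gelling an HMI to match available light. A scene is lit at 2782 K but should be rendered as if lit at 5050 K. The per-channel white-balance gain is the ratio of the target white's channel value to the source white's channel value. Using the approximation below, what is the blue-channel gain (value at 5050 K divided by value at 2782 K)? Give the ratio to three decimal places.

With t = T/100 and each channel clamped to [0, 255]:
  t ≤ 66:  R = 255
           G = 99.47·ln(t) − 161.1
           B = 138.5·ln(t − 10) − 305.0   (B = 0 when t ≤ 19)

2.211

At 2782 K (t = 27.82):
  B = 138.5·ln(27.82 − 10) − 305.0 = 138.5·ln 17.82 − 305.0 = 138.5·2.8803 − 305.0 = 93.925.
At 5050 K (t = 50.5):
  B = 138.5·ln(50.5 − 10) − 305.0 = 138.5·ln 40.5 − 305.0 = 138.5·3.7013 − 305.0 = 207.630.
Gain = 207.630 / 93.925 = 2.2106 → 2.211.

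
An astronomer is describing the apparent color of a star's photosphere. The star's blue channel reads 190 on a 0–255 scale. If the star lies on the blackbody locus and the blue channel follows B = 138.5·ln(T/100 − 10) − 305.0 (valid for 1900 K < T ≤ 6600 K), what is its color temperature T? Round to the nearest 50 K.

ln(t − 10) = (190 + 305.0) / 138.5 = 3.5740.
t − 10 = e^3.5740 = 35.659, so t = 45.659.
T = 100·t = 4566 K → 4550 K to the nearest 50 K.

4550 K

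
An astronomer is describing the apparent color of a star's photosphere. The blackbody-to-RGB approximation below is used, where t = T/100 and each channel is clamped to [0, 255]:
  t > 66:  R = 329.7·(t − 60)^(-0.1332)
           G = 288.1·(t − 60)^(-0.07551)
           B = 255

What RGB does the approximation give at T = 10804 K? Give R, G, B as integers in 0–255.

t = 10804/100 = 108.04; the t > 66 branch applies.
R = 329.7·(108.04 − 60)^(-0.1332) = 329.7·48.04^(-0.1332) = 329.7·0.59705 = 196.847.
G = 288.1·(108.04 − 60)^(-0.07551) = 288.1·48.04^(-0.07551) = 288.1·0.74649 = 215.063.
B = 255 by definition for t > 66.
Rounded: (197, 215, 255).

R=197, G=215, B=255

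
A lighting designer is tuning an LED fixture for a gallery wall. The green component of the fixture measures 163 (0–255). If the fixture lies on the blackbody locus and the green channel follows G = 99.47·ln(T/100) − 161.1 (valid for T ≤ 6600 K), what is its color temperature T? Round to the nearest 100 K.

ln t = (163 + 161.1) / 99.47 = 3.2583.
t = e^3.2583 = 26.004.
T = 100·t = 2600 K → 2600 K to the nearest 100 K.

2600 K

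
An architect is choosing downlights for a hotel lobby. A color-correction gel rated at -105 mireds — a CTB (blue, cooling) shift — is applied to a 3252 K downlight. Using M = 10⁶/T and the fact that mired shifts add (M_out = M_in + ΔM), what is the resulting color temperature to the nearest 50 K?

M_in = 10⁶/3252 = 307.50 mireds.
M_out = 307.50 + (-105) = 202.50 mireds.
T_out = 10⁶/202.50 = 4938.2 K → 4950 K.

4950 K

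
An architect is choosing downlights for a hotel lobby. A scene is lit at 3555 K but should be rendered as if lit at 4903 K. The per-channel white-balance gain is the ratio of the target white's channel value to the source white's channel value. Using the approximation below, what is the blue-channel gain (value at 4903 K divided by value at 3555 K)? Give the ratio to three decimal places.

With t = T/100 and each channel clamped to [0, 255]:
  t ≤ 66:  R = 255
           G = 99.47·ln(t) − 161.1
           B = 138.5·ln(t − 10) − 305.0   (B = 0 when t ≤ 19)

At 3555 K (t = 35.55):
  B = 138.5·ln(35.55 − 10) − 305.0 = 138.5·ln 25.55 − 305.0 = 138.5·3.2406 − 305.0 = 143.828.
At 4903 K (t = 49.03):
  B = 138.5·ln(49.03 − 10) − 305.0 = 138.5·ln 39.03 − 305.0 = 138.5·3.6643 − 305.0 = 202.510.
Gain = 202.510 / 143.828 = 1.4080 → 1.408.

1.408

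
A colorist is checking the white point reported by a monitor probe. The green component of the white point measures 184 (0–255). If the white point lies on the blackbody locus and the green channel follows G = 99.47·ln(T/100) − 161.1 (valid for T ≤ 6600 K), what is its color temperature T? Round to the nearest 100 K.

3200 K

ln t = (184 + 161.1) / 99.47 = 3.4694.
t = e^3.4694 = 32.117.
T = 100·t = 3212 K → 3200 K to the nearest 100 K.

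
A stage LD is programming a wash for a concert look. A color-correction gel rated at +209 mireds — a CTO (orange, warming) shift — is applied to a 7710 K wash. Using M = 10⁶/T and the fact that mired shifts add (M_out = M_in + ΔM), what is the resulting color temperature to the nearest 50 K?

M_in = 10⁶/7710 = 129.70 mireds.
M_out = 129.70 + (+209) = 338.70 mireds.
T_out = 10⁶/338.70 = 2952.5 K → 2950 K.

2950 K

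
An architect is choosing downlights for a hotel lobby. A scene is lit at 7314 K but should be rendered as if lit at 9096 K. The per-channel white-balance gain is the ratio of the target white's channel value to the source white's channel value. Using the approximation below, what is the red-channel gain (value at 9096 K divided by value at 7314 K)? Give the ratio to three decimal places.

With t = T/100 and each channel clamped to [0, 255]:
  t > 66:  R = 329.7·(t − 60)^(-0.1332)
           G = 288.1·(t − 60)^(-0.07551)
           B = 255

0.892

At 7314 K (t = 73.14):
  R = 329.7·(73.14 − 60)^(-0.1332) = 329.7·13.14^(-0.1332) = 329.7·0.70958 = 233.949.
At 9096 K (t = 90.96):
  R = 329.7·(90.96 − 60)^(-0.1332) = 329.7·30.96^(-0.1332) = 329.7·0.63303 = 208.710.
Gain = 208.710 / 233.949 = 0.8921 → 0.892.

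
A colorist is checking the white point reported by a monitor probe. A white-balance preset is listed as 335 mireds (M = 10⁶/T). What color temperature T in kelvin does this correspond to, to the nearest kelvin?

2985 K

T = 10⁶ / 335 = 2985.07 K → 2985 K.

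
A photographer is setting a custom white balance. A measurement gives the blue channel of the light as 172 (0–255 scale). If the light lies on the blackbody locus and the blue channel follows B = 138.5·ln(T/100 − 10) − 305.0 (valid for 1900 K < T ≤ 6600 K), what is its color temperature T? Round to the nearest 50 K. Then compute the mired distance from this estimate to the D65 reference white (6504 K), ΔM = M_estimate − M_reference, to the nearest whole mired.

ln(t − 10) = (172 + 305.0) / 138.5 = 3.4440.
t − 10 = e^3.4440 = 31.313, so t = 41.313.
T = 100·t = 4131 K → 4150 K to the nearest 50 K.
M_estimate = 10⁶/4150 = 240.96; M_reference = 10⁶/6504 = 153.75.
ΔM = 240.96 − 153.75 = 87.21 → +87 mireds.

+87 mireds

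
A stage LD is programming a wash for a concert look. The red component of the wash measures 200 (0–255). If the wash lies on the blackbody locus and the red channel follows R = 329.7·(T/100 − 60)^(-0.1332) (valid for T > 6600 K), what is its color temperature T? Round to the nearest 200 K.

(t − 60)^(-0.1332) = 200/329.7 = 0.60661.
t − 60 = 0.60661^(1/-0.1332) = 0.60661^(-7.508) = 42.638, so t = 102.638.
T = 100·t = 10264 K → 10200 K to the nearest 200 K.

10200 K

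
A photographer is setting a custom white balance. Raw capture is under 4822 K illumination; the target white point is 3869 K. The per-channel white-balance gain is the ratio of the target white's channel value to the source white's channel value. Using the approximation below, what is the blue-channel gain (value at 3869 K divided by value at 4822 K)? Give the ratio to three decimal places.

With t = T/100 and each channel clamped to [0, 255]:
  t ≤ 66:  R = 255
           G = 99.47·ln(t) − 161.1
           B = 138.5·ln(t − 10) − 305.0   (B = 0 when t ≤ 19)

0.801

At 4822 K (t = 48.22):
  B = 138.5·ln(48.22 − 10) − 305.0 = 138.5·ln 38.22 − 305.0 = 138.5·3.6434 − 305.0 = 199.605.
At 3869 K (t = 38.69):
  B = 138.5·ln(38.69 − 10) − 305.0 = 138.5·ln 28.69 − 305.0 = 138.5·3.3565 − 305.0 = 159.882.
Gain = 159.882 / 199.605 = 0.8010 → 0.801.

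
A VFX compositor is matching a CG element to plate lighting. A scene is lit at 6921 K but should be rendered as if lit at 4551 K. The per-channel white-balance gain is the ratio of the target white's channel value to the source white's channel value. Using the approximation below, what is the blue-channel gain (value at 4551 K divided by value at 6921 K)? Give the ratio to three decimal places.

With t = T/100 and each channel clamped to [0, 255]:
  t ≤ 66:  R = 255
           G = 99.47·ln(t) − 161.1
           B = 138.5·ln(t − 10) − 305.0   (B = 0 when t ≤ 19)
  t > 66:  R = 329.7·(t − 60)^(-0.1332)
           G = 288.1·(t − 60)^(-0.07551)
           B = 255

0.743

At 6921 K (t = 69.21):
  B = 255 by definition for t > 66.
At 4551 K (t = 45.51):
  B = 138.5·ln(45.51 − 10) − 305.0 = 138.5·ln 35.51 − 305.0 = 138.5·3.5698 − 305.0 = 189.419.
Gain = 189.419 / 255.000 = 0.7428 → 0.743.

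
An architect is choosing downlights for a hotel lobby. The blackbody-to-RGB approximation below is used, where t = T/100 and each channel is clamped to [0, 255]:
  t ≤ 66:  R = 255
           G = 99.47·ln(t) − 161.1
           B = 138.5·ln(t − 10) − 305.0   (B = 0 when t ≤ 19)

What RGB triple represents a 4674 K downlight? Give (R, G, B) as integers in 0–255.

(255, 221, 194)

t = 4674/100 = 46.74; the t ≤ 66 branch applies.
R = 255 by definition for t ≤ 66.
G = 99.47·ln 46.74 − 161.1 = 99.47·3.8446 − 161.1 = 221.322.
B = 138.5·ln(46.74 − 10) − 305.0 = 138.5·ln 36.74 − 305.0 = 138.5·3.6039 − 305.0 = 194.135.
Rounded: (255, 221, 194).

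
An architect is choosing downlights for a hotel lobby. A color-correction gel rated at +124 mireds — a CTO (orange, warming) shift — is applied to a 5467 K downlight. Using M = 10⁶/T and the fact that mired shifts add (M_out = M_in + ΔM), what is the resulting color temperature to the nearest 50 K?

M_in = 10⁶/5467 = 182.92 mireds.
M_out = 182.92 + (+124) = 306.92 mireds.
T_out = 10⁶/306.92 = 3258.2 K → 3250 K.

3250 K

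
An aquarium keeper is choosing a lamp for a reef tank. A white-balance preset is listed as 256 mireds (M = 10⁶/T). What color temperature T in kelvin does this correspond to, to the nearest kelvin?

3906 K

T = 10⁶ / 256 = 3906.25 K → 3906 K.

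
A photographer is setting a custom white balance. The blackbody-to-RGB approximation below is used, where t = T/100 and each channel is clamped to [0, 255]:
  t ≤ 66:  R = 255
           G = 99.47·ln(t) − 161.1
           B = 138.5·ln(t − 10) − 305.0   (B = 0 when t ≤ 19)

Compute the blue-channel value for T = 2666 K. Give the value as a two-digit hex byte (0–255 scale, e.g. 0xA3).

t = 2666/100 = 26.66; the t ≤ 66 branch applies.
B = 138.5·ln(26.66 − 10) − 305.0 = 138.5·ln 16.66 − 305.0 = 138.5·2.8130 − 305.0 = 84.602.
Rounded: 85; in hex, 0x55.

0x55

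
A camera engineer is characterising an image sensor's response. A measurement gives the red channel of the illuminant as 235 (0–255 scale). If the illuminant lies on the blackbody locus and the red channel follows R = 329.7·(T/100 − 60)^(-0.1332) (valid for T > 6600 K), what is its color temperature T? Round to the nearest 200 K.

(t − 60)^(-0.1332) = 235/329.7 = 0.71277.
t − 60 = 0.71277^(1/-0.1332) = 0.71277^(-7.508) = 12.705, so t = 72.705.
T = 100·t = 7271 K → 7200 K to the nearest 200 K.

7200 K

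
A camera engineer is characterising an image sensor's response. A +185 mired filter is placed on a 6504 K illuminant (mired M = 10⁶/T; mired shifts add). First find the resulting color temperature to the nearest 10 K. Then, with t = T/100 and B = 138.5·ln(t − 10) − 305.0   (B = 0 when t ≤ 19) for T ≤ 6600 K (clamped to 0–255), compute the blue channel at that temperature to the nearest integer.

106

M_in = 10⁶/6504 = 153.75; M_out = 153.75 + (+185) = 338.75.
T_out = 10⁶/338.75 = 2952.0 K → 2950 K; t = 29.5.
B = 138.5·ln(29.5 − 10) − 305.0 = 138.5·ln 19.5 − 305.0 = 138.5·2.9704 − 305.0 = 106.402.
Rounded: 106.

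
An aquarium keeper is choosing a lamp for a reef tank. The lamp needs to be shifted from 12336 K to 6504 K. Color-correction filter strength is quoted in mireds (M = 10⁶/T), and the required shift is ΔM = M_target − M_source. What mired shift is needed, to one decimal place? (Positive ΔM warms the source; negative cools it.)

M_source = 10⁶/12336 = 81.064; M_target = 10⁶/6504 = 153.752.
ΔM = 153.752 − 81.064 = 72.688 → +72.7 mireds, a warming shift.

+72.7 mireds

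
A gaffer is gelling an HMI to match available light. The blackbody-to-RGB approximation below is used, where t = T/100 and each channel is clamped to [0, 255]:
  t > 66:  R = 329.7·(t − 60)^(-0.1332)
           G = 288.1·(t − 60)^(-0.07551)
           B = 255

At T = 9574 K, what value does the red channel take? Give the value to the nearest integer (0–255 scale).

205

t = 9574/100 = 95.74; the t > 66 branch applies.
R = 329.7·(95.74 − 60)^(-0.1332) = 329.7·35.74^(-0.1332) = 329.7·0.62104 = 204.757.
Rounded: 205.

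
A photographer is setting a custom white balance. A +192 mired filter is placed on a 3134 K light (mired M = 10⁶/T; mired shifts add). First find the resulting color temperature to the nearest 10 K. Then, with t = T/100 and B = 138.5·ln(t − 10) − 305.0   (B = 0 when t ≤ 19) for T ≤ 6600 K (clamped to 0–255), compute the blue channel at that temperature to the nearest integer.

M_in = 10⁶/3134 = 319.08; M_out = 319.08 + (+192) = 511.08.
T_out = 10⁶/511.08 = 1956.6 K → 1960 K; t = 19.6.
B = 138.5·ln(19.6 − 10) − 305.0 = 138.5·ln 9.6 − 305.0 = 138.5·2.2618 − 305.0 = 8.254.
Rounded: 8.

8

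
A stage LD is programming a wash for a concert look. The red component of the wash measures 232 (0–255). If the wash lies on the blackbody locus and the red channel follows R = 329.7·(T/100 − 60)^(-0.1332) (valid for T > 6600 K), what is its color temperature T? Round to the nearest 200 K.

7400 K

(t − 60)^(-0.1332) = 232/329.7 = 0.70367.
t − 60 = 0.70367^(1/-0.1332) = 0.70367^(-7.508) = 13.992, so t = 73.992.
T = 100·t = 7399 K → 7400 K to the nearest 200 K.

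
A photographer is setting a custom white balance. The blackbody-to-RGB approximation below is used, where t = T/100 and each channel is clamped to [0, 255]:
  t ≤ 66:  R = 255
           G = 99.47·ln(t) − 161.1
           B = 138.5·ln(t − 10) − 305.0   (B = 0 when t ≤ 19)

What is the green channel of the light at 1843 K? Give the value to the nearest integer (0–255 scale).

129

t = 1843/100 = 18.43; the t ≤ 66 branch applies.
G = 99.47·ln 18.43 − 161.1 = 99.47·2.9140 − 161.1 = 128.754.
Rounded: 129.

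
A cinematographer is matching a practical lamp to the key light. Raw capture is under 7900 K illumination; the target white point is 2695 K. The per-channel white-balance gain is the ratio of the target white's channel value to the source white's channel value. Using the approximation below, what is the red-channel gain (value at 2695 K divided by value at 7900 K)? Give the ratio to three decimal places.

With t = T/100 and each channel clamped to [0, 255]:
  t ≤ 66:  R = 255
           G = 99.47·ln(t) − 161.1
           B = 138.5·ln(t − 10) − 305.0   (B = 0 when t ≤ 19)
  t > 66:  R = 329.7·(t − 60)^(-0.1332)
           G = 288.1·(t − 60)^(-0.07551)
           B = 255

1.145

At 7900 K (t = 79):
  R = 329.7·(79 − 60)^(-0.1332) = 329.7·19^(-0.1332) = 329.7·0.67557 = 222.735.
At 2695 K (t = 26.95):
  R = 255 by definition for t ≤ 66.
Gain = 255.000 / 222.735 = 1.1449 → 1.145.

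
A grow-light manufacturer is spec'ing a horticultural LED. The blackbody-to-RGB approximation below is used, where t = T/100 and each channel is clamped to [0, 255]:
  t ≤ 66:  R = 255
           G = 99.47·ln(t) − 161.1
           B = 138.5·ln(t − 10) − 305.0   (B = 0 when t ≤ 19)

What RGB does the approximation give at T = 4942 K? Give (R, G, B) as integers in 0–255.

(255, 227, 204)

t = 4942/100 = 49.42; the t ≤ 66 branch applies.
R = 255 by definition for t ≤ 66.
G = 99.47·ln 49.42 − 161.1 = 99.47·3.9004 − 161.1 = 226.868.
B = 138.5·ln(49.42 − 10) − 305.0 = 138.5·ln 39.42 − 305.0 = 138.5·3.6743 − 305.0 = 203.887.
Rounded: (255, 227, 204).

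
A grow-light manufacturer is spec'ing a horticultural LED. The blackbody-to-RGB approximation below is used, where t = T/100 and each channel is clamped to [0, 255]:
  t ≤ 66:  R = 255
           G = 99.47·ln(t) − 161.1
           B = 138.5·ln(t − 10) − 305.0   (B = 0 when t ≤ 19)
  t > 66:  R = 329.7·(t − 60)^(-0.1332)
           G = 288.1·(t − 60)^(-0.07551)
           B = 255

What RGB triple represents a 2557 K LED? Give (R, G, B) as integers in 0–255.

(255, 161, 75)

t = 2557/100 = 25.57; the t ≤ 66 branch applies.
R = 255 by definition for t ≤ 66.
G = 99.47·ln 25.57 − 161.1 = 99.47·3.2414 − 161.1 = 161.324.
B = 138.5·ln(25.57 − 10) − 305.0 = 138.5·ln 15.57 − 305.0 = 138.5·2.7453 − 305.0 = 75.230.
Rounded: (255, 161, 75).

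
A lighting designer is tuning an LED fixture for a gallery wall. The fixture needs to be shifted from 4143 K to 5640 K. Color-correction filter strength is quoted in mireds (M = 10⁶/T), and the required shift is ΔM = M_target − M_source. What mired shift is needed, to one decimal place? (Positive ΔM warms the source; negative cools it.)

-64.1 mireds

M_source = 10⁶/4143 = 241.371; M_target = 10⁶/5640 = 177.305.
ΔM = 177.305 − 241.371 = -64.066 → -64.1 mireds, a cooling shift.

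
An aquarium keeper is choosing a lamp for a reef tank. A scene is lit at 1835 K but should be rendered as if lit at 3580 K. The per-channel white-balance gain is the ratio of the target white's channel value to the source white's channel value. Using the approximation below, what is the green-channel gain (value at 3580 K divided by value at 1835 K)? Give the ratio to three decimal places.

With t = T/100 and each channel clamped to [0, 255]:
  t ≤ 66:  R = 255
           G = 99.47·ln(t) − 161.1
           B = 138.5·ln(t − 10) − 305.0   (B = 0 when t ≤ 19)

1.518

At 1835 K (t = 18.35):
  G = 99.47·ln 18.35 − 161.1 = 99.47·2.9096 − 161.1 = 128.321.
At 3580 K (t = 35.8):
  G = 99.47·ln 35.8 − 161.1 = 99.47·3.5779 − 161.1 = 194.798.
Gain = 194.798 / 128.321 = 1.5181 → 1.518.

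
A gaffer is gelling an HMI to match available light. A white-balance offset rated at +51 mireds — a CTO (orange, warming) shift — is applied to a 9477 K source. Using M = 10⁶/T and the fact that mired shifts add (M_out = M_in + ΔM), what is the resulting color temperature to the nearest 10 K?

M_in = 10⁶/9477 = 105.52 mireds.
M_out = 105.52 + (+51) = 156.52 mireds.
T_out = 10⁶/156.52 = 6389.0 K → 6390 K.

6390 K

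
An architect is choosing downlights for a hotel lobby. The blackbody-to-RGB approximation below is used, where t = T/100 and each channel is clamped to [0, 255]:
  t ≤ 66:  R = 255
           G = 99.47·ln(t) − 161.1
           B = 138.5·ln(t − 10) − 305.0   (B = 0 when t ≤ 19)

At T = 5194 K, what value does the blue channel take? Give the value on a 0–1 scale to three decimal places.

t = 5194/100 = 51.94; the t ≤ 66 branch applies.
B = 138.5·ln(51.94 − 10) − 305.0 = 138.5·ln 41.94 − 305.0 = 138.5·3.7362 − 305.0 = 212.469.
On a 0–1 scale: 212.469/255 = 0.8332 → 0.833.

0.833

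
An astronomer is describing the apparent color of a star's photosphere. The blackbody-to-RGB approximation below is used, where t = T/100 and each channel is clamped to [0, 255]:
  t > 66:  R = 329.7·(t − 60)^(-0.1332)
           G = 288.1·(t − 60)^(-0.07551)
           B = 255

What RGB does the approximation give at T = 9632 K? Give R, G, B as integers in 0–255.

t = 9632/100 = 96.32; the t > 66 branch applies.
R = 329.7·(96.32 − 60)^(-0.1332) = 329.7·36.32^(-0.1332) = 329.7·0.61971 = 204.318.
G = 288.1·(96.32 − 60)^(-0.07551) = 288.1·36.32^(-0.07551) = 288.1·0.76242 = 219.653.
B = 255 by definition for t > 66.
Rounded: (204, 220, 255).

R=204, G=220, B=255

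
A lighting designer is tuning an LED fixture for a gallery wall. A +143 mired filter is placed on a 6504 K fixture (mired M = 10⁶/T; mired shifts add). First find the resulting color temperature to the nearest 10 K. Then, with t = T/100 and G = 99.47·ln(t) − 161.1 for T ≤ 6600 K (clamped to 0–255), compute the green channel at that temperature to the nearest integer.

M_in = 10⁶/6504 = 153.75; M_out = 153.75 + (+143) = 296.75.
T_out = 10⁶/296.75 = 3369.8 K → 3370 K; t = 33.7.
G = 99.47·ln 33.7 − 161.1 = 99.47·3.5175 − 161.1 = 188.786.
Rounded: 189.

189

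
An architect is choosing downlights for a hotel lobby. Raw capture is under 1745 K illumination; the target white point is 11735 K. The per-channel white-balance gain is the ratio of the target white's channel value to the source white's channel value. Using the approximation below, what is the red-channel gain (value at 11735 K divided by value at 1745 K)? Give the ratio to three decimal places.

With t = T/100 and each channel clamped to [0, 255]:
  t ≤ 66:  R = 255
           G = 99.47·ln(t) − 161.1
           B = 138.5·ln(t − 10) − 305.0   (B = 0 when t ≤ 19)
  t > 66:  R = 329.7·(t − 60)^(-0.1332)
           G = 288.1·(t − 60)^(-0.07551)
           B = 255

0.754

At 1745 K (t = 17.45):
  R = 255 by definition for t ≤ 66.
At 11735 K (t = 117.35):
  R = 329.7·(117.35 − 60)^(-0.1332) = 329.7·57.35^(-0.1332) = 329.7·0.58313 = 192.257.
Gain = 192.257 / 255.000 = 0.7539 → 0.754.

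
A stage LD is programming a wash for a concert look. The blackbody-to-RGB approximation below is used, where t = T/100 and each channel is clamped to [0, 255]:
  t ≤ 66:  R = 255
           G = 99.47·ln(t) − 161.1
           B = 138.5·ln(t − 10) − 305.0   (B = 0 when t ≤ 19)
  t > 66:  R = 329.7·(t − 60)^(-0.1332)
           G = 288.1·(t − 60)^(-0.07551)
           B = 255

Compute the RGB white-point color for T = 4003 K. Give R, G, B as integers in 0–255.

R=255, G=206, B=166

t = 4003/100 = 40.03; the t ≤ 66 branch applies.
R = 255 by definition for t ≤ 66.
G = 99.47·ln 40.03 − 161.1 = 99.47·3.6896 − 161.1 = 205.907.
B = 138.5·ln(40.03 − 10) − 305.0 = 138.5·ln 30.03 − 305.0 = 138.5·3.4022 − 305.0 = 166.204.
Rounded: (255, 206, 166).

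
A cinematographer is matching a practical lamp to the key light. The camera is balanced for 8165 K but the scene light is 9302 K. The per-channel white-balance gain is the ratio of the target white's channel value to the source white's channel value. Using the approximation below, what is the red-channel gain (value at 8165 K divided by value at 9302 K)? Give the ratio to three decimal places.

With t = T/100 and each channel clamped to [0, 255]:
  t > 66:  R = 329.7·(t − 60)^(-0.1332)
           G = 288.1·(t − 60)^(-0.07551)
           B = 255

1.058

At 9302 K (t = 93.02):
  R = 329.7·(93.02 − 60)^(-0.1332) = 329.7·33.02^(-0.1332) = 329.7·0.62762 = 206.927.
At 8165 K (t = 81.65):
  R = 329.7·(81.65 − 60)^(-0.1332) = 329.7·21.65^(-0.1332) = 329.7·0.66392 = 218.895.
Gain = 218.895 / 206.927 = 1.0578 → 1.058.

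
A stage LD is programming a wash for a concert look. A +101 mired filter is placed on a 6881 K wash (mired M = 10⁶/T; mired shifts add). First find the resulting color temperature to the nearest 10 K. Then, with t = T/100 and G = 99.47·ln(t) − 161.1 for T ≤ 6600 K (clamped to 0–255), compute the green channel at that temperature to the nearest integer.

M_in = 10⁶/6881 = 145.33; M_out = 145.33 + (+101) = 246.33.
T_out = 10⁶/246.33 = 4059.6 K → 4060 K; t = 40.6.
G = 99.47·ln 40.6 − 161.1 = 99.47·3.7038 − 161.1 = 207.314.
Rounded: 207.

207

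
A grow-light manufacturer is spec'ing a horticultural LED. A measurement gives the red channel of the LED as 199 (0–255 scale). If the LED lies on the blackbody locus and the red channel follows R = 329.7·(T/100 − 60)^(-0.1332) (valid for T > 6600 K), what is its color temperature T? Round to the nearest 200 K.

10400 K

(t − 60)^(-0.1332) = 199/329.7 = 0.60358.
t − 60 = 0.60358^(1/-0.1332) = 0.60358^(-7.508) = 44.273, so t = 104.273.
T = 100·t = 10427 K → 10400 K to the nearest 200 K.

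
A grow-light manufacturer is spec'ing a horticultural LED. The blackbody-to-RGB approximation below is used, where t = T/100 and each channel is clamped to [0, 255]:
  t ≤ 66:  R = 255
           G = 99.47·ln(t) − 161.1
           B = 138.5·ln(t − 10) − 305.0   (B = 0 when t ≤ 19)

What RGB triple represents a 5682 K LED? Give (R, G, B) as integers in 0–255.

t = 5682/100 = 56.82; the t ≤ 66 branch applies.
R = 255 by definition for t ≤ 66.
G = 99.47·ln 56.82 − 161.1 = 99.47·4.0399 − 161.1 = 240.748.
B = 138.5·ln(56.82 − 10) − 305.0 = 138.5·ln 46.82 − 305.0 = 138.5·3.8463 − 305.0 = 227.714.
Rounded: (255, 241, 228).

(255, 241, 228)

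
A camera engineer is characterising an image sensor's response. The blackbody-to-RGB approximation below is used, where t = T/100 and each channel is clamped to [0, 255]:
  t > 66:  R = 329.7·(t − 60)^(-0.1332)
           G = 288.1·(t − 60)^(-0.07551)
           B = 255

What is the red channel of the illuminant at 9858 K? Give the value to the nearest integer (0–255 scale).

t = 9858/100 = 98.58; the t > 66 branch applies.
R = 329.7·(98.58 − 60)^(-0.1332) = 329.7·38.58^(-0.1332) = 329.7·0.61475 = 202.682.
Rounded: 203.

203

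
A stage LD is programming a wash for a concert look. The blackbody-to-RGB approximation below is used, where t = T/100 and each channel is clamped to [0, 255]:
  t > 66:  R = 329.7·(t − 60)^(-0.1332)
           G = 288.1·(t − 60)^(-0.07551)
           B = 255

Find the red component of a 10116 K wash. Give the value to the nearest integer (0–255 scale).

201

t = 10116/100 = 101.16; the t > 66 branch applies.
R = 329.7·(101.16 − 60)^(-0.1332) = 329.7·41.16^(-0.1332) = 329.7·0.60947 = 200.942.
Rounded: 201.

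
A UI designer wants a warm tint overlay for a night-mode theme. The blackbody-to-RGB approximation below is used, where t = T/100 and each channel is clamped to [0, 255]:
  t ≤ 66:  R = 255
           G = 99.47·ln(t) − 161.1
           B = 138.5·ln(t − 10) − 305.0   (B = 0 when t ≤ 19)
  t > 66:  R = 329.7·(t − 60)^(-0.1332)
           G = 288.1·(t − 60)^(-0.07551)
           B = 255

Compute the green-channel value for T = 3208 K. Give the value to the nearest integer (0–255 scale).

184

t = 3208/100 = 32.08; the t ≤ 66 branch applies.
G = 99.47·ln 32.08 − 161.1 = 99.47·3.4682 − 161.1 = 183.885.
Rounded: 184.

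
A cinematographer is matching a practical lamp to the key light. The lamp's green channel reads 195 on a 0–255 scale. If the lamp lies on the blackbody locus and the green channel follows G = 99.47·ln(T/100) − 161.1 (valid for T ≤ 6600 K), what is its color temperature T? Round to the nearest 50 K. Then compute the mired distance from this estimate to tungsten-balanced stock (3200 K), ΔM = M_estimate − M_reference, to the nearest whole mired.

ln t = (195 + 161.1) / 99.47 = 3.5800.
t = e^3.5800 = 35.873.
T = 100·t = 3587 K → 3600 K to the nearest 50 K.
M_estimate = 10⁶/3600 = 277.78; M_reference = 10⁶/3200 = 312.50.
ΔM = 277.78 − 312.50 = -34.72 → -35 mireds.

-35 mireds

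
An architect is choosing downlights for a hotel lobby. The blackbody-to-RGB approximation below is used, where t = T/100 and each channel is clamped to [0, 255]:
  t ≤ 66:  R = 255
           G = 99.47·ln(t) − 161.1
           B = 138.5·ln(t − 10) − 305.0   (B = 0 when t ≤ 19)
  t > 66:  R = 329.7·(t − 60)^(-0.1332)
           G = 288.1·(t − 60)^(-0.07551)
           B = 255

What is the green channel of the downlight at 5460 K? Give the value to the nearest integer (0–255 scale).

237

t = 5460/100 = 54.6; the t ≤ 66 branch applies.
G = 99.47·ln 54.6 − 161.1 = 99.47·4.0000 − 161.1 = 236.783.
Rounded: 237.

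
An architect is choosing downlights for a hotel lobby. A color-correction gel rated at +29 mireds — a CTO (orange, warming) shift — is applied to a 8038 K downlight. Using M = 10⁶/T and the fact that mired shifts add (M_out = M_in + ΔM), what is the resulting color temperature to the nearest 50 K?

M_in = 10⁶/8038 = 124.41 mireds.
M_out = 124.41 + (+29) = 153.41 mireds.
T_out = 10⁶/153.41 = 6518.5 K → 6500 K.

6500 K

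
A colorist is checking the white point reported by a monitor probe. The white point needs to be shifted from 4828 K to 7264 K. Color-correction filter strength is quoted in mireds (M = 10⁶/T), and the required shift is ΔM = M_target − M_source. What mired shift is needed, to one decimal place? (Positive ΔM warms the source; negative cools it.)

M_source = 10⁶/4828 = 207.125; M_target = 10⁶/7264 = 137.665.
ΔM = 137.665 − 207.125 = -69.460 → -69.5 mireds, a cooling shift.

-69.5 mireds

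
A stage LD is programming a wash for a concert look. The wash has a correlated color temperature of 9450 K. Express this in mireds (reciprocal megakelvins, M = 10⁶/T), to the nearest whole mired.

M = 10⁶ / 9450 = 105.820 → 106 mireds.

106 mireds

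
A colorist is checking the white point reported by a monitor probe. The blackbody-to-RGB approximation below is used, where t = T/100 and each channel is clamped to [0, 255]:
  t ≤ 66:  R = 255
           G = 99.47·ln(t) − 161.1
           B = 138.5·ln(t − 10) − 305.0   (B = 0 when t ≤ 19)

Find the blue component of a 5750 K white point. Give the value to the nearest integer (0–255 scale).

t = 5750/100 = 57.5; the t ≤ 66 branch applies.
B = 138.5·ln(57.5 − 10) − 305.0 = 138.5·ln 47.5 − 305.0 = 138.5·3.8607 − 305.0 = 229.711.
Rounded: 230.

230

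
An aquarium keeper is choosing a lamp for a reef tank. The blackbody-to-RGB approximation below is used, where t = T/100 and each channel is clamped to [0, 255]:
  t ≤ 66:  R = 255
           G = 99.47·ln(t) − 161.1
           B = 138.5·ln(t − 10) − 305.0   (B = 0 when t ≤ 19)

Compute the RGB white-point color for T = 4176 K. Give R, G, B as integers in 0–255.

R=255, G=210, B=174

t = 4176/100 = 41.76; the t ≤ 66 branch applies.
R = 255 by definition for t ≤ 66.
G = 99.47·ln 41.76 − 161.1 = 99.47·3.7319 − 161.1 = 210.116.
B = 138.5·ln(41.76 − 10) − 305.0 = 138.5·ln 31.76 − 305.0 = 138.5·3.4582 − 305.0 = 173.962.
Rounded: (255, 210, 174).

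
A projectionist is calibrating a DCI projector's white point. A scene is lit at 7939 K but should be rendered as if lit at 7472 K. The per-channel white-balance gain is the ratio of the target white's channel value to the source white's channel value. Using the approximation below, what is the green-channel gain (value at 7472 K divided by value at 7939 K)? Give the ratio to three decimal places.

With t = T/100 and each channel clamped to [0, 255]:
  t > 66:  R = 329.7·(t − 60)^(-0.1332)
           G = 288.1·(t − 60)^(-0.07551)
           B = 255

1.021

At 7939 K (t = 79.39):
  G = 288.1·(79.39 − 60)^(-0.07551) = 288.1·19.39^(-0.07551) = 288.1·0.79942 = 230.313.
At 7472 K (t = 74.72):
  G = 288.1·(74.72 − 60)^(-0.07551) = 288.1·14.72^(-0.07551) = 288.1·0.81623 = 235.155.
Gain = 235.155 / 230.313 = 1.0210 → 1.021.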